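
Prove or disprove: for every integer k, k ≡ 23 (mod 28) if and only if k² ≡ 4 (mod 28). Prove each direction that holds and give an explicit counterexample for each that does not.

(→) This fails: take k = 23. Then 23 ≡ 23 (mod 28), but 23² = 529 ≡ 25 (mod 28), not 4.

(←) This fails: take k = 2. Then 2² = 4 ≡ 4 (mod 28), yet 2 ≡ 2 (mod 28), not 23.

Neither implication holds.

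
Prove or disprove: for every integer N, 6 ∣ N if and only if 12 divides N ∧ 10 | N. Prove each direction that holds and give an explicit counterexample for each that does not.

(⟹) This fails: take N = 6. Certainly 6 ∣ 6, but 12 ∤ 6.

(⟸) Suppose 12 ∣ N and 10 ∣ N. Any common multiple of 12 and 10 is a multiple of their lcm; here lcm(12, 10) = 12·10/gcd(12, 10) = 120/2 = 60, so 60 ∣ N. Since 6 ∣ 60, it follows that 6 ∣ N.

Not equivalent: only (⇐) holds.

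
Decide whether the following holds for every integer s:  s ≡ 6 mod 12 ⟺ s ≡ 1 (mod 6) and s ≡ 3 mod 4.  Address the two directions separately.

Both directions fail.

Forward direction. This fails: s = 6 gives 6 ≡ 6 (mod 12) but 6 ≡ 0 (mod 6), so the conjunction on the right does not hold.

Converse. This fails: s = 7 satisfies both congruences on the right (7 ≡ 1 mod 6 and 7 ≡ 3 mod 4) yet 7 ≡ 7 (mod 12), not 6.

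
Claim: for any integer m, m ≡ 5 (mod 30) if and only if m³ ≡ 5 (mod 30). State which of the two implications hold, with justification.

[⇒] Suppose m ≡ 5 (mod 30). Write m = 30j + 5. Then (30j + 5)³ = 27000j³ + 13500j² + 2250j + 125 = 30(900j³ + 450j² + 75j + 4) + 5, so m³ ≡ 5 (mod 30).

[⇐] Conversely, suppose m³ ≡ 5 (mod 30). The only residue r in {0, …, 29} with r³ ≡ 5 (mod 30) is r = 5, so m ≡ 5 (mod 30).

Equivalent; both directions hold.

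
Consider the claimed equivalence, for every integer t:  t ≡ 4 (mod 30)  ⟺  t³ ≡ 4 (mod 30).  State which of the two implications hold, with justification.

Equivalent; both directions hold.

(⟹) Suppose t ≡ 4 (mod 30). Write t = 30j + 4. Then (30j + 4)³ = 27000j³ + 10800j² + 1440j + 64 = 30(900j³ + 360j² + 48j + 2) + 4, so t³ ≡ 4 (mod 30).

(⟸) Conversely, suppose t³ ≡ 4 (mod 30). The only residue r in {0, …, 29} with r³ ≡ 4 (mod 30) is r = 4, so t ≡ 4 (mod 30).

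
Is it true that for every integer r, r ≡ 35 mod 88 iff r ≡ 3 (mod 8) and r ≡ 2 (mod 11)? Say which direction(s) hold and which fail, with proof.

Both directions hold.

(⟸) If r ≡ 3 (mod 8) and r ≡ 2 (mod 11), then by the Chinese remainder theorem r ≡ 35 (mod 88). This is exactly r ≡ 35 (mod 88).

(⟹) Suppose r ≡ 35 (mod 88); write r = 88j + 35. Since 8 ∣ 88, reducing mod 8 gives r ≡ 35 ≡ 3 (mod 8); since 11 ∣ 88, reducing mod 11 gives r ≡ 35 ≡ 2 (mod 11).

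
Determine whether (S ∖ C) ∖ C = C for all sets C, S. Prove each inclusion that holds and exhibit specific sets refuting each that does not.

(⊆) This inclusion fails. Take C = ∅, S = {1}; then 1 ∈ (S ∖ C) ∖ C but 1 ∉ C.

(⊇) This inclusion fails. Take C = {1}, S = ∅; then 1 ∈ C but 1 ∉ (S ∖ C) ∖ C.

(⊆) fails and (⊇) fails.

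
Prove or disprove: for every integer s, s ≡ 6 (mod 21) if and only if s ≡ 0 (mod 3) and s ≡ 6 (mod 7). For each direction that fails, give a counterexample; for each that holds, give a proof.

Forward direction. Suppose s ≡ 6 (mod 21); write s = 21j + 6. Since 3 ∣ 21, reducing mod 3 gives s ≡ 6 ≡ 0 (mod 3); since 7 ∣ 21, reducing mod 7 gives s ≡ 6 (mod 7).

Converse. If s ≡ 0 (mod 3) and s ≡ 6 (mod 7), then by the Chinese remainder theorem s ≡ 6 (mod 21). This is exactly s ≡ 6 (mod 21).

Both implications hold.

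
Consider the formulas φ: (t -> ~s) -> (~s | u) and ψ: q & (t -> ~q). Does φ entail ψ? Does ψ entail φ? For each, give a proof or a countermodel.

Forward direction. This fails. Under u = F, q = F, t = F, s = F, the left side is true but the right side is false.

Converse. This fails. Under u = F, q = T, t = F, s = T, the left side is false but the right side is true.

(⇒) fails and (⇐) fails.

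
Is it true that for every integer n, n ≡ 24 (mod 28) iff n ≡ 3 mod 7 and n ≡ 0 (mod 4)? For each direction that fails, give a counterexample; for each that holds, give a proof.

[⇒] Suppose n ≡ 24 (mod 28); write n = 28j + 24. Since 7 ∣ 28, reducing mod 7 gives n ≡ 24 ≡ 3 (mod 7); since 4 ∣ 28, reducing mod 4 gives n ≡ 24 ≡ 0 (mod 4).

[⇐] Conversely, if n ≡ 3 (mod 7) and n ≡ 0 (mod 4), then by the Chinese remainder theorem n ≡ 24 (mod 28). This is exactly n ≡ 24 (mod 28).

Both directions hold.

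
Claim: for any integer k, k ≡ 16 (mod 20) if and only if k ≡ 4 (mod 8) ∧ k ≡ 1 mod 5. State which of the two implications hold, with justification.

The forward direction fails; the converse holds.

Forward direction. This fails: k = 16 gives 16 ≡ 16 (mod 20) but 16 ≡ 0 (mod 8), so the conjunction on the right does not hold.

Converse. If k ≡ 4 (mod 8) and k ≡ 1 (mod 5), then by the Chinese remainder theorem k ≡ 36 (mod 40). Since 36 ≡ 16 (mod 20) and 20 ∣ 40, we get k ≡ 16 (mod 20).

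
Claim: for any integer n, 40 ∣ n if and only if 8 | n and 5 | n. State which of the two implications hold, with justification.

[⇒] If 40 ∣ n, write n = 40q. Since 40 = 5·8, n = 8·(5q), so 8 ∣ n; and since 40 = 8·5, n = 5·(8q), so 5 ∣ n.

[⇐] Suppose 8 ∣ n and 5 ∣ n. Any common multiple of 8 and 5 is a multiple of their lcm; here gcd(8, 5) = 1, so lcm(8, 5) = 8·5 = 40, so 40 ∣ n.

Equivalent; both directions hold.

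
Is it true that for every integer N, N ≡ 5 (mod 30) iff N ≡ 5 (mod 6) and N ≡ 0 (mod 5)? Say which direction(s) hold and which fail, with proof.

Equivalent; both directions hold.

(→) Suppose N ≡ 5 (mod 30); write N = 30j + 5. Since 6 ∣ 30, reducing mod 6 gives N ≡ 5 (mod 6); since 5 ∣ 30, reducing mod 5 gives N ≡ 5 ≡ 0 (mod 5).

(←) Conversely, if N ≡ 5 (mod 6) and N ≡ 0 (mod 5), then by the Chinese remainder theorem N ≡ 5 (mod 30). This is exactly N ≡ 5 (mod 30).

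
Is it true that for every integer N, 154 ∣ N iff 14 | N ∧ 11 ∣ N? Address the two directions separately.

Equivalent; both directions hold.

[⇒] If 154 ∣ N, write N = 154q. Since 154 = 11·14, N = 14·(11q), so 14 ∣ N; and since 154 = 14·11, N = 11·(14q), so 11 ∣ N.

[⇐] Suppose 14 ∣ N and 11 ∣ N. Any common multiple of 14 and 11 is a multiple of their lcm; here gcd(14, 11) = 1, so lcm(14, 11) = 14·11 = 154, so 154 ∣ N.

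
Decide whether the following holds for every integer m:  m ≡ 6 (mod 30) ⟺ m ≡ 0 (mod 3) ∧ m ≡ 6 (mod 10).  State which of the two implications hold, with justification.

(→) Suppose m ≡ 6 (mod 30); write m = 30j + 6. Since 3 ∣ 30, reducing mod 3 gives m ≡ 6 ≡ 0 (mod 3); since 10 ∣ 30, reducing mod 10 gives m ≡ 6 (mod 10).

(←) Conversely, if m ≡ 0 (mod 3) and m ≡ 6 (mod 10), then by the Chinese remainder theorem m ≡ 6 (mod 30). This is exactly m ≡ 6 (mod 30).

Both implications hold.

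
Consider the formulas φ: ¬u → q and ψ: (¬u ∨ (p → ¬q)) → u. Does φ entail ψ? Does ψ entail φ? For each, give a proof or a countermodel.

The forward direction fails; the converse holds.

(⟹) This fails. Under p = F, u = F, q = T, the left side is true but the right side is false.

(⟸) Assume the antecedent. If p is true, the antecedent forces (p = T, u = T, q = F) or (p = T, u = T, q = T), and ¬u → q holds there. If p is false, the antecedent forces (p = F, u = T, q = F) or (p = F, u = T, q = T), and ¬u → q holds there. Either way ¬u → q holds.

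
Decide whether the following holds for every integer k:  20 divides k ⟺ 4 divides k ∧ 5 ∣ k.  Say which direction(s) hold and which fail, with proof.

Forward direction. If 20 ∣ k, write k = 20q. Since 20 = 5·4, k = 4·(5q), so 4 ∣ k; and since 20 = 4·5, k = 5·(4q), so 5 ∣ k.

Converse. Suppose 4 ∣ k and 5 ∣ k. Any common multiple of 4 and 5 is a multiple of their lcm; here gcd(4, 5) = 1, so lcm(4, 5) = 4·5 = 20, so 20 ∣ k.

Both directions hold.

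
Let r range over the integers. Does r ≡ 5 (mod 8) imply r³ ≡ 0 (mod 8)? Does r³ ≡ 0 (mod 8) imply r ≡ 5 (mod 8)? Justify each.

Neither implication holds.

[⇒] This fails: take r = 5. Then 5 ≡ 5 (mod 8), but 5³ = 125 ≡ 5 (mod 8), not 0.

[⇐] This fails: take r = 0. Then 0³ = 0 ≡ 0 (mod 8), yet 0 ≡ 0 (mod 8), not 5.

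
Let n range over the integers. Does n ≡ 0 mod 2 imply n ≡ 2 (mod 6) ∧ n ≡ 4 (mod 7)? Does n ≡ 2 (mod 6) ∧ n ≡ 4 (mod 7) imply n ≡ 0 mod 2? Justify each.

[⇒] This fails: n = 0 gives 0 ≡ 0 (mod 2) but 0 ≡ 0 (mod 6), so the conjunction on the right does not hold.

[⇐] Conversely, if n ≡ 2 (mod 6) and n ≡ 4 (mod 7), then by the Chinese remainder theorem n ≡ 32 (mod 42). Since 32 ≡ 0 (mod 2) and 2 ∣ 42, we get n ≡ 0 (mod 2).

The forward direction fails; the converse holds.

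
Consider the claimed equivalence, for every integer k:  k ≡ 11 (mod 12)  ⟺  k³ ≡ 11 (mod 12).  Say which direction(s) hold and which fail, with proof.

Both implications hold.

Forward direction. Suppose k ≡ 11 (mod 12). Write k = 12j + 11. Then (12j + 11)³ = 1728j³ + 4752j² + 4356j + 1331 = 12(144j³ + 396j² + 363j + 110) + 11, so k³ ≡ 11 (mod 12).

Converse. For the converse, argue contrapositively. If k ≢ 11 (mod 12), then k is congruent to one of 0, 1, 2, 3, 4, 5, 6, 7, 8, 9, 10 modulo 12, and these give k³ ≡ 0, 1, 8, 3, 4, 5, 0, 7, 8, 9, 4 respectively — never 11.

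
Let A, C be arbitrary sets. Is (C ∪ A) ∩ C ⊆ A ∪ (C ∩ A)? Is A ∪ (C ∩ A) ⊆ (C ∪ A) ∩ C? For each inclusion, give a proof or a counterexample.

(⟹) This inclusion fails. Take A = ∅, C = {1}; then 1 ∈ (C ∪ A) ∩ C but 1 ∉ A ∪ (C ∩ A).

(⟸) This inclusion fails. Take A = {1}, C = ∅; then 1 ∈ A ∪ (C ∩ A) but 1 ∉ (C ∪ A) ∩ C.

Neither inclusion holds.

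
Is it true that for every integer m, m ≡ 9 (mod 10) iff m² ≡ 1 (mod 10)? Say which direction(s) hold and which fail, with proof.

The forward direction holds; the converse fails.

[⇒] Suppose m ≡ 9 (mod 10). Write m = 10j + 9. Then (10j + 9)² = 100j² + 180j + 81 = 10(10j² + 18j + 8) + 1, so m² ≡ 1 (mod 10).

[⇐] This fails: take m = 1. Then 1² = 1 ≡ 1 (mod 10), yet 1 ≡ 1 (mod 10), not 9.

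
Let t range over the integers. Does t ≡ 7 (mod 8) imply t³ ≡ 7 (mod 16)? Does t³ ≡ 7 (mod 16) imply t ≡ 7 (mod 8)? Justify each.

(⇒) fails; (⇐) holds.

[⇒] This fails: take t = 15. Then 15 ≡ 7 (mod 8), but 15³ = 3375 ≡ 15 (mod 16), not 7.

[⇐] Conversely, the residues r modulo 16 with r³ ≡ 7 (mod 16) are exactly {7}, and each is ≡ 7 (mod 8).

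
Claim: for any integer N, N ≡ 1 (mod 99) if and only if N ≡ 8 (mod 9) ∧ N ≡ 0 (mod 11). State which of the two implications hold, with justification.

Both directions fail.

(→) This fails: N = 1 gives 1 ≡ 1 (mod 99) but 1 ≡ 1 (mod 9), so the conjunction on the right does not hold.

(←) This fails: N = 44 satisfies both congruences on the right (44 ≡ 8 mod 9 and 44 ≡ 0 mod 11) yet 44 ≡ 44 (mod 99), not 1.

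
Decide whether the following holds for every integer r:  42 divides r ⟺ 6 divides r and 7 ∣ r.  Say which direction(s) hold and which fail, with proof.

Both directions hold.

Forward direction. If 42 ∣ r, write r = 42q. Since 42 = 7·6, r = 6·(7q), so 6 ∣ r; and since 42 = 6·7, r = 7·(6q), so 7 ∣ r.

Converse. Suppose 6 ∣ r and 7 ∣ r. Any common multiple of 6 and 7 is a multiple of their lcm; here gcd(6, 7) = 1, so lcm(6, 7) = 6·7 = 42, so 42 ∣ r.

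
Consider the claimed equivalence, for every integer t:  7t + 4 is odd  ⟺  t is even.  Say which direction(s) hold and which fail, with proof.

Both directions fail.

(→) This fails: t = 7 gives 7t + 4 = 53, which is odd, but 7 is odd, not even.

(←) This also fails: t = 2 is even, but 7t + 4 = 18 is even, not odd.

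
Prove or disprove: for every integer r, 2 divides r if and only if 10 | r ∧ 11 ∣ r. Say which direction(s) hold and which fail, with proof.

[⇒] This fails: take r = 2. Certainly 2 ∣ 2, but 10 ∤ 2.

[⇐] Suppose 10 ∣ r and 11 ∣ r. Any common multiple of 10 and 11 is a multiple of their lcm; here gcd(10, 11) = 1, so lcm(10, 11) = 10·11 = 110, so 110 ∣ r. Since 2 ∣ 110, it follows that 2 ∣ r.

The forward direction fails; the converse holds.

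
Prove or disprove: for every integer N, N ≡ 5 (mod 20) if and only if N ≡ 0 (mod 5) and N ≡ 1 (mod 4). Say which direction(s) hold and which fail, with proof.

Both directions hold.

(→) Suppose N ≡ 5 (mod 20); write N = 20j + 5. Since 5 ∣ 20, reducing mod 5 gives N ≡ 5 ≡ 0 (mod 5); since 4 ∣ 20, reducing mod 4 gives N ≡ 5 ≡ 1 (mod 4).

(←) Conversely, if N ≡ 0 (mod 5) and N ≡ 1 (mod 4), then by the Chinese remainder theorem N ≡ 5 (mod 20). This is exactly N ≡ 5 (mod 20).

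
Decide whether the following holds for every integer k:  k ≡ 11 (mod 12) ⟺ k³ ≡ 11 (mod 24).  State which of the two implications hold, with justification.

(→) This fails: take k = 23. Then 23 ≡ 11 (mod 12), but 23³ = 12167 ≡ 23 (mod 24), not 11.

(←) Conversely, the residues r modulo 24 with r³ ≡ 11 (mod 24) are exactly {11}, and each is ≡ 11 (mod 12).

(⇒) fails; (⇐) holds.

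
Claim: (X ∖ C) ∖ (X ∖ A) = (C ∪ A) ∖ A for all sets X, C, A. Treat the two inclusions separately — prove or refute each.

(⊆) fails and (⊇) fails.

(⊆) This inclusion fails. Take X = {1}, C = ∅, A = {1}; then 1 ∈ (X ∖ C) ∖ (X ∖ A) but 1 ∉ (C ∪ A) ∖ A.

(⊇) This inclusion fails. Take X = ∅, C = {1}, A = ∅; then 1 ∈ (C ∪ A) ∖ A but 1 ∉ (X ∖ C) ∖ (X ∖ A).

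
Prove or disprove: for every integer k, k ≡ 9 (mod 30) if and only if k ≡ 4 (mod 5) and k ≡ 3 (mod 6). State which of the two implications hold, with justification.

[⇐] If k ≡ 4 (mod 5) and k ≡ 3 (mod 6), then by the Chinese remainder theorem k ≡ 9 (mod 30). This is exactly k ≡ 9 (mod 30).

[⇒] Suppose k ≡ 9 (mod 30); write k = 30j + 9. Since 5 ∣ 30, reducing mod 5 gives k ≡ 9 ≡ 4 (mod 5); since 6 ∣ 30, reducing mod 6 gives k ≡ 9 ≡ 3 (mod 6).

Both directions hold.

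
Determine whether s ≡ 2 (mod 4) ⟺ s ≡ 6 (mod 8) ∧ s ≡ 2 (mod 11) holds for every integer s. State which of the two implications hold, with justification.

Not equivalent: only (⇐) holds.

(→) This fails: s = 2 gives 2 ≡ 2 (mod 4) but 2 ≡ 2 (mod 8), so the conjunction on the right does not hold.

(←) Conversely, if s ≡ 6 (mod 8) and s ≡ 2 (mod 11), then by the Chinese remainder theorem s ≡ 46 (mod 88). Since 46 ≡ 2 (mod 4) and 4 ∣ 88, we get s ≡ 2 (mod 4).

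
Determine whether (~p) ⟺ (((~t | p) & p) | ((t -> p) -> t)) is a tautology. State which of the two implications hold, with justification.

(→) This fails. Under p = F, t = F, the left side is true but the right side is false.

(←) This fails. Under p = T, t = F, the left side is false but the right side is true.

Both directions fail.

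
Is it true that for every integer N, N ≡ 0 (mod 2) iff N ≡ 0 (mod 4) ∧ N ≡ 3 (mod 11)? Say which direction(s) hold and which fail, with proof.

[⇒] This fails: N = 0 gives 0 ≡ 0 (mod 2) but 0 ≡ 0 (mod 11), so the conjunction on the right does not hold.

[⇐] Conversely, if N ≡ 0 (mod 4) and N ≡ 3 (mod 11), then by the Chinese remainder theorem N ≡ 36 (mod 44). Since 36 ≡ 0 (mod 2) and 2 ∣ 44, we get N ≡ 0 (mod 2).

Not equivalent: only (⇐) holds.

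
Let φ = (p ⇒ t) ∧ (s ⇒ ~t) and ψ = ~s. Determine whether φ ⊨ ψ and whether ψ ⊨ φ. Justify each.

Both directions fail.

Forward direction. This fails. Under s = T, p = F, t = F, the left side is true but the right side is false.

Converse. This fails. Under s = F, p = T, t = F, the left side is false but the right side is true.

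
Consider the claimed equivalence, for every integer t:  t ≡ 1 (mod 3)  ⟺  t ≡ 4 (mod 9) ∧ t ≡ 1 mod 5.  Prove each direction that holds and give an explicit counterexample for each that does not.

Only the reverse direction holds.

(⇒) This fails: t = 1 gives 1 ≡ 1 (mod 3) but 1 ≡ 1 (mod 9), so the conjunction on the right does not hold.

(⇐) Conversely, if t ≡ 4 (mod 9) and t ≡ 1 (mod 5), then by the Chinese remainder theorem t ≡ 31 (mod 45). Since 31 ≡ 1 (mod 3) and 3 ∣ 45, we get t ≡ 1 (mod 3).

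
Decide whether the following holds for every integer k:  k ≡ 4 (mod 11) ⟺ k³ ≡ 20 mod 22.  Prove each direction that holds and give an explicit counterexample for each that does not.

Not equivalent: only (⇐) holds.

(⇐) The residues r modulo 22 with r³ ≡ 20 (mod 22) are exactly {4}, and each is ≡ 4 (mod 11).

(⇒) This fails: take k = 15. Then 15 ≡ 4 (mod 11), but 15³ = 3375 ≡ 9 (mod 22), not 20.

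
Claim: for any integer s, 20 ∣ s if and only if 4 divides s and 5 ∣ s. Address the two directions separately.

The biconditional holds.

(→) If 20 ∣ s, write s = 20q. Since 20 = 5·4, s = 4·(5q), so 4 ∣ s; and since 20 = 4·5, s = 5·(4q), so 5 ∣ s.

(←) Suppose 4 ∣ s and 5 ∣ s. Any common multiple of 4 and 5 is a multiple of their lcm; here gcd(4, 5) = 1, so lcm(4, 5) = 4·5 = 20, so 20 ∣ s.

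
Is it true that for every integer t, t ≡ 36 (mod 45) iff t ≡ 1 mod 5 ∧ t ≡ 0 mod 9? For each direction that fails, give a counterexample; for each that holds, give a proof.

Both implications hold.

(⟹) Suppose t ≡ 36 (mod 45); write t = 45j + 36. Since 5 ∣ 45, reducing mod 5 gives t ≡ 36 ≡ 1 (mod 5); since 9 ∣ 45, reducing mod 9 gives t ≡ 36 ≡ 0 (mod 9).

(⟸) Conversely, if t ≡ 1 (mod 5) and t ≡ 0 (mod 9), then by the Chinese remainder theorem t ≡ 36 (mod 45). This is exactly t ≡ 36 (mod 45).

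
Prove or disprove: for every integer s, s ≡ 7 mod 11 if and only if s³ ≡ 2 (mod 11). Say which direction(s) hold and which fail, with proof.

Converse. For the converse, argue contrapositively. If s ≢ 7 (mod 11), then s is congruent to one of 0, 1, 2, 3, 4, 5, 6, 8, 9, 10 modulo 11, and these give s³ ≡ 0, 1, 8, 5, 9, 4, 7, 6, 3, 10 respectively — never 2.

Forward direction. Suppose s ≡ 7 mod 11. Write s = 11j + 7. Then (11j + 7)³ = 1331j³ + 2541j² + 1617j + 343 = 11(121j³ + 231j² + 147j + 31) + 2, so s³ ≡ 2 (mod 11).

Equivalent; both directions hold.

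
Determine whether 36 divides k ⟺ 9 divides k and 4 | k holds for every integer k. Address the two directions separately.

[⇐] Suppose 9 ∣ k and 4 ∣ k. Any common multiple of 9 and 4 is a multiple of their lcm; here gcd(9, 4) = 1, so lcm(9, 4) = 9·4 = 36, so 36 ∣ k.

[⇒] If 36 ∣ k, write k = 36q. Since 36 = 4·9, k = 9·(4q), so 9 ∣ k; and since 36 = 9·4, k = 4·(9q), so 4 ∣ k.

Equivalent; both directions hold.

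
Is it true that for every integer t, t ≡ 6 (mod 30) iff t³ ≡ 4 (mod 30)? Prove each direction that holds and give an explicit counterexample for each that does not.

[⇒] This fails: take t = 6. Then 6 ≡ 6 (mod 30), but 6³ = 216 ≡ 6 (mod 30), not 4.

[⇐] This fails: take t = 4. Then 4³ = 64 ≡ 4 (mod 30), yet 4 ≡ 4 (mod 30), not 6.

Both directions fail.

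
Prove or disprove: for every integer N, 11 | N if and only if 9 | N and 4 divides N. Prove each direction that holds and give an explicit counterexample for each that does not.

(→) This fails: take N = 11. Certainly 11 ∣ 11, but 9 ∤ 11.

(←) This fails: take N = 36. Both 9 ∣ 36 and 4 ∣ 36, yet 36 is not a multiple of 11 (since 36 = 3·11 + 3), so 11 ∤ 36.

Both directions fail.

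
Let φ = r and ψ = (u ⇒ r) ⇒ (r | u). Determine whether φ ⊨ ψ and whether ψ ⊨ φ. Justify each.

(←) This fails. Under r = F, u = T, the left side is false but the right side is true.

(→) Assume the antecedent. If r is true, (u ⇒ r) ⇒ (r | u) reduces to true regardless of the other variables. If r is false, the antecedent cannot hold. Either way (u ⇒ r) ⇒ (r | u) holds.

Only the forward direction holds.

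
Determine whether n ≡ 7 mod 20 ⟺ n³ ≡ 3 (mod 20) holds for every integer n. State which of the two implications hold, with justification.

The biconditional holds.

Forward direction. Suppose n ≡ 7 mod 20. Write n = 20j + 7. Then (20j + 7)³ = 8000j³ + 8400j² + 2940j + 343 = 20(400j³ + 420j² + 147j + 17) + 3, so n³ ≡ 3 (mod 20).

Converse. Suppose n³ ≡ 3 (mod 20). The only residue r in {0, …, 19} with r³ ≡ 3 (mod 20) is r = 7, so n ≡ 7 (mod 20).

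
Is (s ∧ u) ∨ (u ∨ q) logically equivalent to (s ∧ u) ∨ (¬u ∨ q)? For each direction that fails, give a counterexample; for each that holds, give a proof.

Both directions fail.

(⇒) This fails. Under q = F, u = T, s = F, the left side is true but the right side is false.

(⇐) This fails. Under q = F, u = F, s = F, the left side is false but the right side is true.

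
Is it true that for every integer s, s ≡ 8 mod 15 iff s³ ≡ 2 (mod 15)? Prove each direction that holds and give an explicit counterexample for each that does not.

Equivalent; both directions hold.

[⇒] Suppose s ≡ 8 mod 15. Write s = 15j + 8. Then (15j + 8)³ = 3375j³ + 5400j² + 2880j + 512 = 15(225j³ + 360j² + 192j + 34) + 2, so s³ ≡ 2 (mod 15).

[⇐] Conversely, suppose s³ ≡ 2 (mod 15). The only residue r in {0, …, 14} with r³ ≡ 2 (mod 15) is r = 8, so s ≡ 8 (mod 15).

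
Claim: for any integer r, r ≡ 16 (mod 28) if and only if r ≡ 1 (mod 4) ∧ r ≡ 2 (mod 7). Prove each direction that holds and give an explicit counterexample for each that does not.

Neither direction holds.

Forward direction. This fails: r = 16 gives 16 ≡ 16 (mod 28) but 16 ≡ 0 (mod 4), so the conjunction on the right does not hold.

Converse. This fails: r = 9 satisfies both congruences on the right (9 ≡ 1 mod 4 and 9 ≡ 2 mod 7) yet 9 ≡ 9 (mod 28), not 16.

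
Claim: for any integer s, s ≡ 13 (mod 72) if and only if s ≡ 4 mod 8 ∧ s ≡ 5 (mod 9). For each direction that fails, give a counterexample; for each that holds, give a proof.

Both directions fail.

(⟹) This fails: s = 13 gives 13 ≡ 13 (mod 72) but 13 ≡ 5 (mod 8), so the conjunction on the right does not hold.

(⟸) This fails: s = 68 satisfies both congruences on the right (68 ≡ 4 mod 8 and 68 ≡ 5 mod 9) yet 68 ≡ 68 (mod 72), not 13.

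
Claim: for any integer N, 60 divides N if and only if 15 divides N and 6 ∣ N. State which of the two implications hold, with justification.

[⇒] If 60 ∣ N, write N = 60q. Since 60 = 4·15, N = 15·(4q), so 15 ∣ N; and since 60 = 10·6, N = 6·(10q), so 6 ∣ N.

[⇐] This fails: take N = 30. Both 15 ∣ 30 and 6 ∣ 30, yet 30 is not a multiple of 60 (since 30 = 0·60 + 30), so 60 ∤ 30.

Not equivalent: only (⇒) holds.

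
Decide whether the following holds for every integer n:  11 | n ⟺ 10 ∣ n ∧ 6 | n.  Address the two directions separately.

Neither implication holds.

Forward direction. This fails: take n = 11. Certainly 11 ∣ 11, but 10 ∤ 11.

Converse. This fails: take n = 30. Both 10 ∣ 30 and 6 ∣ 30, yet 30 is not a multiple of 11 (since 30 = 2·11 + 8), so 11 ∤ 30.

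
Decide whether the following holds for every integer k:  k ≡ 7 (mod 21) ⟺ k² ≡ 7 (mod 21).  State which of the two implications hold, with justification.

Only the forward implication holds.

[⇒] Suppose k ≡ 7 (mod 21). Write k = 21j + 7. Then (21j + 7)² = 441j² + 294j + 49 = 21(21j² + 14j + 2) + 7, so k² ≡ 7 (mod 21).

[⇐] This fails: take k = 14. Then 14² = 196 ≡ 7 (mod 21), yet 14 ≡ 14 (mod 21), not 7.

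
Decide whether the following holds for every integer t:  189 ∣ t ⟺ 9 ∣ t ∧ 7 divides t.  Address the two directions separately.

[⇒] If 189 ∣ t, write t = 189q. Since 189 = 21·9, t = 9·(21q), so 9 ∣ t; and since 189 = 27·7, t = 7·(27q), so 7 ∣ t.

[⇐] This fails: take t = 63. Both 9 ∣ 63 and 7 ∣ 63, yet 63 is not a multiple of 189 (since 63 = 0·189 + 63), so 189 ∤ 63.

Only the forward implication holds.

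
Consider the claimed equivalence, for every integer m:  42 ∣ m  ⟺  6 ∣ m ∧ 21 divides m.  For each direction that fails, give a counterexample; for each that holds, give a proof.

[⇒] If 42 ∣ m, write m = 42q. Since 42 = 7·6, m = 6·(7q), so 6 ∣ m; and since 42 = 2·21, m = 21·(2q), so 21 ∣ m.

[⇐] Suppose 6 ∣ m and 21 ∣ m. Any common multiple of 6 and 21 is a multiple of their lcm; here lcm(6, 21) = 6·21/gcd(6, 21) = 126/3 = 42, so 42 ∣ m.

Both directions hold; the statement is true.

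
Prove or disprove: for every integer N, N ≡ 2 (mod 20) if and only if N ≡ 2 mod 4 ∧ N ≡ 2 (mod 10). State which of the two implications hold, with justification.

Forward direction. Suppose N ≡ 2 (mod 20); write N = 20j + 2. Since 4 ∣ 20, reducing mod 4 gives N ≡ 2 (mod 4); since 10 ∣ 20, reducing mod 10 gives N ≡ 2 (mod 10).

Converse. If N ≡ 2 (mod 4) and N ≡ 2 (mod 10), then by the Chinese remainder theorem N ≡ 2 (mod 20). This is exactly N ≡ 2 (mod 20).

The biconditional holds.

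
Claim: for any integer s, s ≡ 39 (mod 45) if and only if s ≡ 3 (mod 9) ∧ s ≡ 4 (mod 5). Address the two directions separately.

Both directions hold.

(⟹) Suppose s ≡ 39 (mod 45); write s = 45j + 39. Since 9 ∣ 45, reducing mod 9 gives s ≡ 39 ≡ 3 (mod 9); since 5 ∣ 45, reducing mod 5 gives s ≡ 39 ≡ 4 (mod 5).

(⟸) Conversely, if s ≡ 3 (mod 9) and s ≡ 4 (mod 5), then by the Chinese remainder theorem s ≡ 39 (mod 45). This is exactly s ≡ 39 (mod 45).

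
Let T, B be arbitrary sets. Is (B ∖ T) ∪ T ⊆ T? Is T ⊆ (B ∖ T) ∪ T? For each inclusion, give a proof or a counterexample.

(⊆) This inclusion fails. Take T = ∅, B = {1}; then 1 ∈ (B ∖ T) ∪ T but 1 ∉ T.

(⊇) Let x ∈ T. Then either x ∈ T and x ∉ B; or x ∈ T ∩ B. In each case x ∈ (B ∖ T) ∪ T, so T ⊆ (B ∖ T) ∪ T.

The sets are not equal: only the reverse inclusion holds.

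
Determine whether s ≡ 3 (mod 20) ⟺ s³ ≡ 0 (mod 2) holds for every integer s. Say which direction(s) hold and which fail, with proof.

Neither direction holds.

Forward direction. This fails: take s = 3. Then 3 ≡ 3 (mod 20), but 3³ = 27 ≡ 1 (mod 2), not 0.

Converse. This fails: take s = 0. Then 0³ = 0 ≡ 0 (mod 2), yet 0 ≡ 0 (mod 20), not 3.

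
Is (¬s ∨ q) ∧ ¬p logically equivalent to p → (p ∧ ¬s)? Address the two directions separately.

(⟸) This fails. Under p = T, s = F, q = F, the left side is false but the right side is true.

(⟹) Assume the antecedent. If p is true, the antecedent cannot hold. If p is false, p → (p ∧ ¬s) reduces to true regardless of the other variables. Either way p → (p ∧ ¬s) holds.

(⇒) holds; (⇐) fails.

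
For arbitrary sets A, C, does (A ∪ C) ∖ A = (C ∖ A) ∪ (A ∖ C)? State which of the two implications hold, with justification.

Only the forward inclusion holds.

(⟹) Let x ∈ (A ∪ C) ∖ A. Then x ∈ C and x ∉ A, from which x ∈ (C ∖ A) ∪ (A ∖ C).

(⟸) This inclusion fails. Take A = {1}, C = ∅; then 1 ∈ (C ∖ A) ∪ (A ∖ C) but 1 ∉ (A ∪ C) ∖ A.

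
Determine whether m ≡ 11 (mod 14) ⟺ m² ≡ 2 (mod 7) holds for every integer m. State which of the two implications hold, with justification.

(⇒) Suppose m ≡ 11 (mod 14). Then m² ≡ 11² = 121 (mod 14), and since 7 ∣ 14, also m² ≡ 2 (mod 7).

(⇐) This fails: take m = 3. Then 3² = 9 ≡ 2 (mod 7), yet 3 ≡ 3 (mod 14), not 11.

Only the forward implication holds.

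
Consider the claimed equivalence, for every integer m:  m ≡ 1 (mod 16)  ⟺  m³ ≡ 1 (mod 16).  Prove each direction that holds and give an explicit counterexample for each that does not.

Forward direction. Suppose m ≡ 1 (mod 16). Write m = 16j + 1. Then (16j + 1)³ = 4096j³ + 768j² + 48j + 1 = 16(256j³ + 48j² + 3j) + 1, so m³ ≡ 1 (mod 16).

Converse. Suppose m³ ≡ 1 (mod 16). The only residue r in {0, …, 15} with r³ ≡ 1 (mod 16) is r = 1, so m ≡ 1 (mod 16).

Both directions hold; the statement is true.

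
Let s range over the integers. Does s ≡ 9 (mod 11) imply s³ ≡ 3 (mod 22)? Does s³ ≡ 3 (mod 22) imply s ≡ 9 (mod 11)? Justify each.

Only the reverse direction holds.

(⟹) This fails: take s = 20. Then 20 ≡ 9 (mod 11), but 20³ = 8000 ≡ 14 (mod 22), not 3.

(⟸) Conversely, the residues r modulo 22 with r³ ≡ 3 (mod 22) are exactly {9}, and each is ≡ 9 (mod 11).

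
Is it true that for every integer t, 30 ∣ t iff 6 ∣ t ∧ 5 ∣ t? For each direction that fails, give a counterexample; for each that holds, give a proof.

Forward direction. If 30 ∣ t, write t = 30q. Since 30 = 5·6, t = 6·(5q), so 6 ∣ t; and since 30 = 6·5, t = 5·(6q), so 5 ∣ t.

Converse. Suppose 6 ∣ t and 5 ∣ t. Any common multiple of 6 and 5 is a multiple of their lcm; here gcd(6, 5) = 1, so lcm(6, 5) = 6·5 = 30, so 30 ∣ t.

Both directions hold; the statement is true.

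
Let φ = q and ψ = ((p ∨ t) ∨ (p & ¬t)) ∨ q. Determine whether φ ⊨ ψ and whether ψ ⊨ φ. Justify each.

Only the forward direction holds.

(←) This fails. Under p = T, q = F, t = F, the left side is false but the right side is true.

(→) Assume the antecedent. If p is true, ((p ∨ t) ∨ (p & ¬t)) ∨ q reduces to true regardless of the other variables. If p is false, the antecedent forces (p = F, q = T, t = F) or (p = F, q = T, t = T), and ((p ∨ t) ∨ (p & ¬t)) ∨ q holds there. Either way ((p ∨ t) ∨ (p & ¬t)) ∨ q holds.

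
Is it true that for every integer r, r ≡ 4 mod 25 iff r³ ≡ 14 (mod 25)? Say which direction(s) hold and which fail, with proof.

[⇒] Suppose r ≡ 4 mod 25. Write r = 25j + 4. Then (25j + 4)³ = 15625j³ + 7500j² + 1200j + 64 = 25(625j³ + 300j² + 48j + 2) + 14, so r³ ≡ 14 (mod 25).

[⇐] Conversely, suppose r³ ≡ 14 (mod 25). The only residue r in {0, …, 24} with r³ ≡ 14 (mod 25) is r = 4, so r ≡ 4 (mod 25).

Both implications hold.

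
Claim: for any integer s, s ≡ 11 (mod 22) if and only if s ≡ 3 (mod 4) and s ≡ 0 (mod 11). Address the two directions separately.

Only the reverse direction holds.

[⇒] This fails: s = 33 gives 33 ≡ 11 (mod 22) but 33 ≡ 1 (mod 4), so the conjunction on the right does not hold.

[⇐] Conversely, if s ≡ 3 (mod 4) and s ≡ 0 (mod 11), then by the Chinese remainder theorem s ≡ 11 (mod 44). Since 11 ≡ 11 (mod 22) and 22 ∣ 44, we get s ≡ 11 (mod 22).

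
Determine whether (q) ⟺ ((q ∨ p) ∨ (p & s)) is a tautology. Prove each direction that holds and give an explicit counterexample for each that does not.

[⇒] Assume the antecedent. If p is true, (q ∨ p) ∨ (p & s) reduces to true regardless of the other variables. If p is false, the antecedent forces (p = F, q = T, s = F) or (p = F, q = T, s = T), and (q ∨ p) ∨ (p & s) holds there. Either way (q ∨ p) ∨ (p & s) holds.

[⇐] This fails. Under p = T, q = F, s = F, the left side is false but the right side is true.

Only the forward direction holds.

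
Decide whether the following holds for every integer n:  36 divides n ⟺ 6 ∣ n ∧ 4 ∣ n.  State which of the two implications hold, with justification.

Only the forward implication holds.

(⟸) This fails: take n = 12. Both 6 ∣ 12 and 4 ∣ 12, yet 12 is not a multiple of 36 (since 12 = 0·36 + 12), so 36 ∤ 12.

(⟹) If 36 ∣ n, write n = 36q. Since 36 = 6·6, n = 6·(6q), so 6 ∣ n; and since 36 = 9·4, n = 4·(9q), so 4 ∣ n.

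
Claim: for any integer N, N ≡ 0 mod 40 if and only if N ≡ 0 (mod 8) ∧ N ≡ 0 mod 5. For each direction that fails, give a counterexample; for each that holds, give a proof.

Converse. If N ≡ 0 (mod 8) and N ≡ 0 (mod 5), then by the Chinese remainder theorem N ≡ 0 (mod 40). This is exactly N ≡ 0 (mod 40).

Forward direction. Suppose N ≡ 0 (mod 40); write N = 40j + 0. Since 8 ∣ 40, reducing mod 8 gives N ≡ 0 (mod 8); since 5 ∣ 40, reducing mod 5 gives N ≡ 0 (mod 5).

Both directions hold; the statement is true.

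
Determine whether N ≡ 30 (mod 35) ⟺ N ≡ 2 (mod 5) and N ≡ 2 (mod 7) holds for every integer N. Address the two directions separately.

(⇒) fails and (⇐) fails.

Forward direction. This fails: N = 30 gives 30 ≡ 30 (mod 35) but 30 ≡ 0 (mod 5), so the conjunction on the right does not hold.

Converse. This fails: N = 2 satisfies both congruences on the right (2 ≡ 2 mod 5 and 2 ≡ 2 mod 7) yet 2 ≡ 2 (mod 35), not 30.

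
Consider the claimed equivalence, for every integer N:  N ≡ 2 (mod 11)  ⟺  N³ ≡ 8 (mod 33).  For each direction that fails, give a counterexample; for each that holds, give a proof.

(→) This fails: take N = 13. Then 13 ≡ 2 (mod 11), but 13³ = 2197 ≡ 19 (mod 33), not 8.

(←) Conversely, the residues r modulo 33 with r³ ≡ 8 (mod 33) are exactly {2}, and each is ≡ 2 (mod 11).

Only the converse holds.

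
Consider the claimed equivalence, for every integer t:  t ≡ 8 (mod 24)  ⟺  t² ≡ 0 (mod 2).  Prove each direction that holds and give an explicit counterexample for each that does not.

(⇒) holds; (⇐) fails.

Forward direction. Suppose t ≡ 8 (mod 24). Then t² ≡ 8² = 64 (mod 24), and since 2 ∣ 24, also t² ≡ 0 (mod 2).

Converse. This fails: take t = 0. Then 0² = 0 ≡ 0 (mod 2), yet 0 ≡ 0 (mod 24), not 8.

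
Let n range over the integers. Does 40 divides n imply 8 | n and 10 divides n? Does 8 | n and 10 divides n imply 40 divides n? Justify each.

Equivalent; both directions hold.

Converse. Suppose 8 ∣ n and 10 ∣ n. Any common multiple of 8 and 10 is a multiple of their lcm; here lcm(8, 10) = 8·10/gcd(8, 10) = 80/2 = 40, so 40 ∣ n.

Forward direction. If 40 ∣ n, write n = 40q. Since 40 = 5·8, n = 8·(5q), so 8 ∣ n; and since 40 = 4·10, n = 10·(4q), so 10 ∣ n.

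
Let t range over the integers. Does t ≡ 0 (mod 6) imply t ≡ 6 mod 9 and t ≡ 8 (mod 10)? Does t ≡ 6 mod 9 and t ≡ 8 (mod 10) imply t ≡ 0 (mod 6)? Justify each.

[⇒] This fails: t = 0 gives 0 ≡ 0 (mod 6) but 0 ≡ 0 (mod 9), so the conjunction on the right does not hold.

[⇐] Conversely, if t ≡ 6 (mod 9) and t ≡ 8 (mod 10), then by the Chinese remainder theorem t ≡ 78 (mod 90). Since 78 ≡ 0 (mod 6) and 6 ∣ 90, we get t ≡ 0 (mod 6).

Only the reverse direction holds.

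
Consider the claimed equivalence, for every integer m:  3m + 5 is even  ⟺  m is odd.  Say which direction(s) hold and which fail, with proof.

[⇒] Suppose 3m + 5 is even. Since 3 is odd, 3m and m have the same parity, so 3m + 5 ≡ m + 5 (mod 2). As 5 is odd, 3m + 5 is even exactly when m is odd. Thus m is odd.

[⇐] Conversely, suppose m is odd; write m = 2j + 1. Then 3m + 5 = 3·(2j + 1) + 5 = 2·3j + 8, which is even.

The biconditional holds.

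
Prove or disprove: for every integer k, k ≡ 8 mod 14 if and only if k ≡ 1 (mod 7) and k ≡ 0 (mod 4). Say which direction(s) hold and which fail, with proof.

(←) If k ≡ 1 (mod 7) and k ≡ 0 (mod 4), then by the Chinese remainder theorem k ≡ 8 (mod 28). Since 8 ≡ 8 (mod 14) and 14 ∣ 28, we get k ≡ 8 (mod 14).

(→) This fails: k = 22 gives 22 ≡ 8 (mod 14) but 22 ≡ 2 (mod 4), so the conjunction on the right does not hold.

Not equivalent: only (⇐) holds.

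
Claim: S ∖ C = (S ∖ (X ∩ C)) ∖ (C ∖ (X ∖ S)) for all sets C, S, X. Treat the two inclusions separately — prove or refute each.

Forward inclusion. Let x ∈ S ∖ C. Then either x ∈ S and x ∉ C, X; or x ∈ S ∩ X and x ∉ C. In each case x ∈ (S ∖ (X ∩ C)) ∖ (C ∖ (X ∖ S)), so S ∖ C ⊆ (S ∖ (X ∩ C)) ∖ (C ∖ (X ∖ S)).

Reverse inclusion. Let x ∈ (S ∖ (X ∩ C)) ∖ (C ∖ (X ∖ S)). Then either x ∈ S and x ∉ C, X; or x ∈ S ∩ X and x ∉ C. In each case x ∈ S ∖ C, so (S ∖ (X ∩ C)) ∖ (C ∖ (X ∖ S)) ⊆ S ∖ C.

Both inclusions hold.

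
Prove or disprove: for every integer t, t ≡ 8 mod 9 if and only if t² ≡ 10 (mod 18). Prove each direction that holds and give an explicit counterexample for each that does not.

Both directions fail.

(→) This fails: take t = 17. Then 17 ≡ 8 (mod 9), but 17² = 289 ≡ 1 (mod 18), not 10.

(←) This fails: take t = 10. Then 10² = 100 ≡ 10 (mod 18), yet 10 ≡ 1 (mod 9), not 8.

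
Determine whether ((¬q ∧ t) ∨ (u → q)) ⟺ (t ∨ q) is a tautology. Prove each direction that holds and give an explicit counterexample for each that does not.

The forward direction fails; the converse holds.

(⇒) This fails. Under t = F, q = F, u = F, the left side is true but the right side is false.

(⇐) Assume the antecedent. If t is true, (¬q ∧ t) ∨ (u → q) reduces to true regardless of the other variables. If t is false, the antecedent forces (t = F, q = T, u = F) or (t = F, q = T, u = T), and (¬q ∧ t) ∨ (u → q) holds there. Either way (¬q ∧ t) ∨ (u → q) holds.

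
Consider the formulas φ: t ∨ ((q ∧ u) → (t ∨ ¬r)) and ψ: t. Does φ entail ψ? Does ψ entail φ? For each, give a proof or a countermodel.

(⟹) This fails. Under q = F, r = F, t = F, u = F, the left side is true but the right side is false.

(⟸) Assume the antecedent. If t is true, t ∨ ((q ∧ u) → (t ∨ ¬r)) reduces to true regardless of the other variables. If t is false, the antecedent cannot hold. Either way t ∨ ((q ∧ u) → (t ∨ ¬r)) holds.

(⇒) fails; (⇐) holds.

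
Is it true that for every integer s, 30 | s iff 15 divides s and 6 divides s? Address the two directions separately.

(→) If 30 ∣ s, write s = 30q. Since 30 = 2·15, s = 15·(2q), so 15 ∣ s; and since 30 = 5·6, s = 6·(5q), so 6 ∣ s.

(←) Suppose 15 ∣ s and 6 ∣ s. Any common multiple of 15 and 6 is a multiple of their lcm; here lcm(15, 6) = 15·6/gcd(15, 6) = 90/3 = 30, so 30 ∣ s.

Both directions hold; the statement is true.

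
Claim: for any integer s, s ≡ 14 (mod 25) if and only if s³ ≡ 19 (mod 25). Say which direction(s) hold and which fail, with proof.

Equivalent; both directions hold.

(⇒) Suppose s ≡ 14 (mod 25). Write s = 25j + 14. Then (25j + 14)³ = 15625j³ + 26250j² + 14700j + 2744 = 25(625j³ + 1050j² + 588j + 109) + 19, so s³ ≡ 19 (mod 25).

(⇐) Conversely, suppose s³ ≡ 19 (mod 25). The only residue r in {0, …, 24} with r³ ≡ 19 (mod 25) is r = 14, so s ≡ 14 (mod 25).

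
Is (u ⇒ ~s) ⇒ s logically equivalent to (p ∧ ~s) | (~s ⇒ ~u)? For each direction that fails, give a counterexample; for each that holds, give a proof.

Forward direction. Assume the antecedent. If p is true, (p ∧ ~s) | (~s ⇒ ~u) reduces to true regardless of the other variables. If p is false, the antecedent forces (p = F, u = F, s = T) or (p = F, u = T, s = T), and (p ∧ ~s) | (~s ⇒ ~u) holds there. Either way (p ∧ ~s) | (~s ⇒ ~u) holds.

Converse. This fails. Under p = F, u = F, s = F, the left side is false but the right side is true.

Only the forward direction holds.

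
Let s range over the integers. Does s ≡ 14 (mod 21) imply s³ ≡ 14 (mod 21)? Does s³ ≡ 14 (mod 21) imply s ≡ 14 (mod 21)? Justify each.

(⟹) Suppose s ≡ 14 (mod 21). Write s = 21j + 14. Then (21j + 14)³ = 9261j³ + 18522j² + 12348j + 2744 = 21(441j³ + 882j² + 588j + 130) + 14, so s³ ≡ 14 (mod 21).

(⟸) Conversely, suppose s³ ≡ 14 (mod 21). The only residue r in {0, …, 20} with r³ ≡ 14 (mod 21) is r = 14, so s ≡ 14 (mod 21).

Equivalent; both directions hold.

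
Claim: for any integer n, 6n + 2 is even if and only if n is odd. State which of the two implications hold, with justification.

(⟹) This fails: take n = 0. Then 6n + 2 = 2, which is even, yet n = 0 is even, not odd.

(⟸) Suppose n is odd. Since 6 is even, 6n is even for every n, so 6n + 2 has the same parity as 2, which is even. Hence 6n + 2 is even.

Not equivalent: only (⇐) holds.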